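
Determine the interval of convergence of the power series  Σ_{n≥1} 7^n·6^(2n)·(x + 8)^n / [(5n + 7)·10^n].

[-1013/126, -1003/126)

By the ratio test, |a_{n+1}/a_n| = [(5n + 7)/(5(n+1) + 7)] · 7·36/10 → 126/5.
Hence the series converges for |x + 8| < 1/(126/5) = 5/126, so the radius of convergence is 5/126.
At x = -1003/126: the terms are asymptotic to a nonzero constant times 1/n, so the series diverges by limit comparison with Σ 1/n.
At x = -1013/126: the terms alternate in sign and decrease monotonically to 0 in absolute value (size ~ c/n), so the alternating series test gives convergence.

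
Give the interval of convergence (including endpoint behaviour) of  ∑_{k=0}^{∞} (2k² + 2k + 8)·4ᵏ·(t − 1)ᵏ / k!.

(−∞, ∞)

By the ratio test, |a_{k+1}/a_k| = (2(k+1)² + 2(k+1) + 8)/(2k² + 2k + 8) · 4 · 1/(k+1) → 0.
Since the limit is 0 < 1 for every t, the series converges on all of ℝ and R = ∞.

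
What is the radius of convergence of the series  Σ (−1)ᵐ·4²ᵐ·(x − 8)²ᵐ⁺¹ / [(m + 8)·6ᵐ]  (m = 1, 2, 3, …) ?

The ratio of consecutive coefficients is [(m + 8)/((m+1) + 8)] · 16/6 → 8/3.
Since the exponent of (x − 8) increases by 2 each term, convergence requires |x − 8|² < 3/8, hence R = √6/4.

R = √6/4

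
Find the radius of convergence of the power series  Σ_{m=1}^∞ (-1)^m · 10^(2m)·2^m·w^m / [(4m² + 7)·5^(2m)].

By the ratio test, |a_{m+1}/a_m| = [(4m² + 7)/(4(m+1)² + 7)] · 100·2/25 → 8.
The series converges when 8 · |w| < 1, giving R = 1/8.

R = 1/8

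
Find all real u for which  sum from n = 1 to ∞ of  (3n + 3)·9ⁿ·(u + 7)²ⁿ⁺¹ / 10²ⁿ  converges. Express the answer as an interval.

By the ratio test, |a_{n+1}/a_n| = [(3(n+1) + 3)/(3n + 3)] · 9/100 → 9/100.
Successive powers of (u + 7) differ by 2, so the series converges when |u + 7|² · 9/100 < 1, i.e. |u + 7| < √(100/9) = 10/3. So R = 10/3.
Endpoint u = -11/3: the terms do not tend to 0, so the series diverges.
Endpoint u = -31/3: the terms have absolute value of order n, which does not tend to 0, so the series diverges by the divergence test.

(-31/3, -11/3)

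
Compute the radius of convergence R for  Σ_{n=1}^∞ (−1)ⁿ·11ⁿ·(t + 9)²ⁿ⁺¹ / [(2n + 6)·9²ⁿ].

R = 9√11/11

The ratio of consecutive coefficients is [(2n + 6)/(2(n+1) + 6)] · 11/81 → 11/81.
Since the exponent of (t + 9) increases by 2 each term, convergence requires |t + 9|² < 81/11, hence R = 9√11/11.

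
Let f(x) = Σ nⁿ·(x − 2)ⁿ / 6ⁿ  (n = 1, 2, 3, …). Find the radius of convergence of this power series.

By the Cauchy root test, |a_n|^(1/n) = n/6 → ∞.
Since the n-th root of |a_n| is unbounded, the series converges only at x = 2; R = 0.

R = 0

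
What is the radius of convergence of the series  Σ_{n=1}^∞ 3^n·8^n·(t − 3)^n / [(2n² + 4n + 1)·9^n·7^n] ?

R = 21/8

The ratio of consecutive coefficients is [(2n² + 4n + 1)/(2(n+1)² + 4(n+1) + 1)] · 3·8/(9·7) → 8/21.
Convergence for |t − 3| · 8/21 < 1, i.e. |t − 3| < 21/8. So R = 21/8.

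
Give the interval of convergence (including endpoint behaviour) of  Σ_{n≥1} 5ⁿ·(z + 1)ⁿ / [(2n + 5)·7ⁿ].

By the ratio test, |a_{n+1}/a_n| = [(2n + 5)/(2(n+1) + 5)] · 5/7 → 5/7.
Thus R = 1/(5/7) = 7/5.
At z = 2/5: comparison with the harmonic series Σ 1/n shows the series diverges.
When z = -12/5, the terms alternate in sign and decrease monotonically to 0 in absolute value (size ~ c/n), so the alternating series test gives convergence.

[-12/5, 2/5)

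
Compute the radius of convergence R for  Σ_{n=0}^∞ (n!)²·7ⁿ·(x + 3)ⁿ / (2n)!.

Apply the ratio test: |a_{n+1}| / |a_n| = (n+1)²/[(2n+1)·(2n+2)] · 7, which tends to 7/4 as n → ∞.
Hence the series converges for |x + 3| < 1/(7/4) = 4/7, so the radius of convergence is 4/7.

R = 4/7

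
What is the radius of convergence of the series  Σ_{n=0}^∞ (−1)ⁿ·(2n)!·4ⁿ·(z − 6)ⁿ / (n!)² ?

R = 1/16

By the ratio test, |a_{n+1}/a_n| = (2n+1)·(2n+2)/(n+1)² · 4 → 16.
Hence the series converges for |z − 6| < 1/(16) = 1/16, so the radius of convergence is 1/16.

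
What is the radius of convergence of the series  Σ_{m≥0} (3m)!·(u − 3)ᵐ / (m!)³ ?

R = 1/27

Apply the ratio test: |a_{m+1}| / |a_m| = (3m+1)·(3m+2)·(3m+3)/(m+1)³, which tends to 27 as m → ∞.
Hence the series converges for |u − 3| < 1/(27) = 1/27, so the radius of convergence is 1/27.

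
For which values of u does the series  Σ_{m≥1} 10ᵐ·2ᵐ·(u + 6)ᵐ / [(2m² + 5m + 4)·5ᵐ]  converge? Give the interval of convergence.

The ratio of consecutive coefficients is [(2m² + 5m + 4)/(2(m+1)² + 5(m+1) + 4)] · 10·2/5 → 4.
Hence the series converges for |u + 6| < 1/(4) = 1/4, so the radius of convergence is 1/4.
Check u = -23/4: the terms are on the order of 1/m², so the series converges absolutely by comparison with the p-series (p = 2 > 1).
At u = -25/4: absolute convergence follows by limit comparison with Σ 1/m².

[-25/4, -23/4]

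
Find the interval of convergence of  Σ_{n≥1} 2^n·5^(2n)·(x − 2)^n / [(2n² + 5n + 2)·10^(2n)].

The ratio of consecutive coefficients is [(2n² + 5n + 2)/(2(n+1)² + 5(n+1) + 2)] · 2·25/100 → 1/2.
The series converges when 1/2 · |x − 2| < 1, giving R = 2.
When x = 4, absolute convergence follows by limit comparison with Σ 1/n².
Check x = 0: absolute convergence follows by limit comparison with Σ 1/n².

[0, 4]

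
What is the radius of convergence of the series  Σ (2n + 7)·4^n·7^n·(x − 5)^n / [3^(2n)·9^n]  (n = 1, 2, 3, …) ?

R = 81/28

The ratio of consecutive coefficients is [(2(n+1) + 7)/(2n + 7)] · 4·7/(9·9) → 28/81.
Thus R = 1/(28/81) = 81/28.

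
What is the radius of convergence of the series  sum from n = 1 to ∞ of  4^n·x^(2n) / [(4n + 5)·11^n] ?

R = √11/2

The ratio of consecutive coefficients is [(4n + 5)/(4(n+1) + 5)] · 4/11 → 4/11.
Since the exponent of x increases by 2 each term, convergence requires |x|² < 11/4, hence R = √11/2.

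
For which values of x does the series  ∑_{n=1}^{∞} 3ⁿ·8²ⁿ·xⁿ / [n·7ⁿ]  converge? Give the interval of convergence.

[-7/192, 7/192)

By the ratio test, |a_{n+1}/a_n| = [n/(n+1)] · 3·64/7 → 192/7.
Hence the series converges for |x| < 1/(192/7) = 7/192, so the radius of convergence is 7/192.
Endpoint x = 7/192: comparison with the harmonic series Σ 1/n shows the series diverges.
Endpoint x = -7/192: an alternating series whose terms decrease to 0 in absolute value, so it converges by the Leibniz criterion.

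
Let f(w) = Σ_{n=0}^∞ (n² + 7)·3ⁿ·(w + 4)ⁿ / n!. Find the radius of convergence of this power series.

R = ∞

The ratio of consecutive coefficients is ((n+1)² + 7)/(n² + 7) · 3 · 1/(n+1) → 0.
The limit is 0, so the series converges for all w; R = ∞.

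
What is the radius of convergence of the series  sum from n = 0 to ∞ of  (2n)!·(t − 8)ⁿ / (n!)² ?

Ratio test: |a_{n+1}/a_n| = (2n+1)·(2n+2)/(n+1)² → 4 as n → ∞.
Convergence for |t − 8| · 4 < 1, i.e. |t − 8| < 1/4. So R = 1/4.

R = 1/4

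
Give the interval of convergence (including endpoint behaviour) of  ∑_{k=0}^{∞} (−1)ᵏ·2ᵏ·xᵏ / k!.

(−∞, ∞)

Ratio test: |a_{k+1}/a_k| = 2 · 1/(k+1) → 0 as k → ∞.
The limit is 0, so the series converges for all x; R = ∞.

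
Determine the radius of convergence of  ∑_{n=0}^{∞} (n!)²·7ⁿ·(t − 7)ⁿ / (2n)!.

R = 4/7

By the ratio test, |a_{n+1}/a_n| = (n+1)²/[(2n+1)·(2n+2)] · 7 → 7/4.
Hence the series converges for |t − 7| < 1/(7/4) = 4/7, so the radius of convergence is 4/7.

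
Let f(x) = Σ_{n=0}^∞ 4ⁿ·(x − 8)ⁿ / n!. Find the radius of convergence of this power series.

R = ∞

By the ratio test, |a_{n+1}/a_n| = 4 · 1/(n+1) → 0.
Since the limit is 0 < 1 for every x, the series converges on all of ℝ and R = ∞.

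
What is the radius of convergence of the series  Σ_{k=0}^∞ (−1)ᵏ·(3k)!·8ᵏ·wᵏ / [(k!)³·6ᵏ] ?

The ratio of consecutive coefficients is (3k+1)·(3k+2)·(3k+3)/(k+1)³ · 8/6 → 36.
Convergence for |w| · 36 < 1, i.e. |w| < 1/36. So R = 1/36.

R = 1/36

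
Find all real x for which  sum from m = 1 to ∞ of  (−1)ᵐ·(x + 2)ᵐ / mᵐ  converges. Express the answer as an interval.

(−∞, ∞)

Root test: |a_m|^(1/m) = 1/m → 0.
Since the m-th root of |a_m| tends to 0, the series converges for all real x; R = ∞.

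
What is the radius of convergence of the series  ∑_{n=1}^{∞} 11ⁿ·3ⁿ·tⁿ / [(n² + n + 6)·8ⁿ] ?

R = 8/33

Ratio test: |a_{n+1}/a_n| = [(n² + n + 6)/((n+1)² + (n+1) + 6)] · 11·3/8 → 33/8 as n → ∞.
The series converges when 33/8 · |t| < 1, giving R = 8/33.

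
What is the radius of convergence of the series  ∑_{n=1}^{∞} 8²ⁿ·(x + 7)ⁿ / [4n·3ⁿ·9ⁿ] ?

R = 27/64

Apply the ratio test: |a_{n+1}| / |a_n| = [4n/4(n+1)] · 64/(3·9), which tends to 64/27 as n → ∞.
Thus R = 1/(64/27) = 27/64.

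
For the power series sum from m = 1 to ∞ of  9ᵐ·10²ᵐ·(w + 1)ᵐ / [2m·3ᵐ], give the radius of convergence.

R = 1/300

Ratio test: |a_{m+1}/a_m| = [2m/2(m+1)] · 9·100/3 → 300 as m → ∞.
Thus R = 1/(300) = 1/300.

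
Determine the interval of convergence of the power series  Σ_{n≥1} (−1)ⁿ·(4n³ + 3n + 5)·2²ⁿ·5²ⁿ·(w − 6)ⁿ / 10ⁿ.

(59/10, 61/10)

By the ratio test, |a_{n+1}/a_n| = [(4(n+1)³ + 3(n+1) + 5)/(4n³ + 3n + 5)] · 4·25/10 → 10.
Hence the series converges for |w − 6| < 1/(10) = 1/10, so the radius of convergence is 1/10.
At w = 61/10: the terms do not tend to 0, so the series diverges.
At w = 59/10: the terms do not tend to 0, so the series diverges.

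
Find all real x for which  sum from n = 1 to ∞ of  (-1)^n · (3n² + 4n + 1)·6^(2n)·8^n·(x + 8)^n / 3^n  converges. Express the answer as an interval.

(-769/96, -767/96)

The ratio of consecutive coefficients is [(3(n+1)² + 4(n+1) + 1)/(3n² + 4n + 1)] · 36·8/3 → 96.
Hence the series converges for |x + 8| < 1/(96) = 1/96, so the radius of convergence is 1/96.
At x = -767/96: the terms have absolute value of order n², which does not tend to 0, so the series diverges by the divergence test.
When x = -769/96, the terms have absolute value of order n², which does not tend to 0, so the series diverges by the divergence test.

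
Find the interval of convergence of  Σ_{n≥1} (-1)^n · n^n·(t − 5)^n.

Root test: |a_n|^(1/n) = n → ∞.
Since the n-th root of |a_n| is unbounded, the series converges only at t = 5; R = 0.

{5}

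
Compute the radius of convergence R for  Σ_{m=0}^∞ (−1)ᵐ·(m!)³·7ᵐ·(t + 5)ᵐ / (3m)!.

Apply the ratio test: |a_{m+1}| / |a_m| = (m+1)³/[(3m+1)·(3m+2)·(3m+3)] · 7, which tends to 7/27 as m → ∞.
Thus R = 1/(7/27) = 27/7.

R = 27/7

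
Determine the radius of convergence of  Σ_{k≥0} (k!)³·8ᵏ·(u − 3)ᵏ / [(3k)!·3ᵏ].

R = 81/8

Apply the ratio test: |a_{k+1}| / |a_k| = (k+1)³/[(3k+1)·(3k+2)·(3k+3)] · 8/3, which tends to 8/81 as k → ∞.
Thus R = 1/(8/81) = 81/8.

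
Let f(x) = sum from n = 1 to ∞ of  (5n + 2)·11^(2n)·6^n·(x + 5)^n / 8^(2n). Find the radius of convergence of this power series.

R = 32/363

The ratio of consecutive coefficients is [(5(n+1) + 2)/(5n + 2)] · 121·6/64 → 363/32.
Convergence for |x + 5| · 363/32 < 1, i.e. |x + 5| < 32/363. So R = 32/363.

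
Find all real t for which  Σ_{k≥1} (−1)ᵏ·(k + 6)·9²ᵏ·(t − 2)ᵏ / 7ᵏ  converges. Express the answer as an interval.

By the ratio test, |a_{k+1}/a_k| = [((k+1) + 6)/(k + 6)] · 81/7 → 81/7.
Hence the series converges for |t − 2| < 1/(81/7) = 7/81, so the radius of convergence is 7/81.
Check t = 169/81: the terms have absolute value of order k, which does not tend to 0, so the series diverges by the divergence test.
Endpoint t = 155/81: the k-th term does not approach 0; divergence by the term test.

(155/81, 169/81)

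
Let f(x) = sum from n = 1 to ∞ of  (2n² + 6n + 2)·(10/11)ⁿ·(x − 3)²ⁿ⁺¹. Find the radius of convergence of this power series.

R = √110/10

Ratio test: |a_{n+1}/a_n| = [(2(n+1)² + 6(n+1) + 2)/(2n² + 6n + 2)] · 10/11 → 10/11 as n → ∞.
Since the exponent of (x − 3) increases by 2 each term, convergence requires |x − 3|² < 11/10, hence R = √110/10.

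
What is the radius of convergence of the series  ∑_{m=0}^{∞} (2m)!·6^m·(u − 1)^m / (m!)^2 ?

Apply the ratio test: |a_{m+1}| / |a_m| = (2m+1)·(2m+2)/(m+1)² · 6, which tends to 24 as m → ∞.
Hence the series converges for |u − 1| < 1/(24) = 1/24, so the radius of convergence is 1/24.

R = 1/24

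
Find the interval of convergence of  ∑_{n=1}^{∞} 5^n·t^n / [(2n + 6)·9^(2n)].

[-81/5, 81/5)

Apply the ratio test: |a_{n+1}| / |a_n| = [(2n + 6)/(2(n+1) + 6)] · 5/81, which tends to 5/81 as n → ∞.
The series converges when 5/81 · |t| < 1, giving R = 81/5.
Endpoint t = 81/5: the terms behave like c/n; limit comparison with the harmonic series gives divergence.
Check t = -81/5: convergence follows from the alternating series test (terms decrease monotonically to 0).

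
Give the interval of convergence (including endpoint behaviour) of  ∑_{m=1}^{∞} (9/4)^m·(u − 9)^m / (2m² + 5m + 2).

By the ratio test, |a_{m+1}/a_m| = [(2m² + 5m + 2)/(2(m+1)² + 5(m+1) + 2)] · 9/4 → 9/4.
Hence the series converges for |u − 9| < 1/(9/4) = 4/9, so the radius of convergence is 4/9.
Check u = 85/9: the terms are on the order of 1/m², so the series converges absolutely by comparison with the p-series (p = 2 > 1).
At u = 77/9: the terms are on the order of 1/m², so the series converges absolutely by comparison with the p-series (p = 2 > 1).

[77/9, 85/9]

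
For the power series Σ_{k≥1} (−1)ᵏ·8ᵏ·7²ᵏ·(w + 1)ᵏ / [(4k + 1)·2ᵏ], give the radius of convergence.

The ratio of consecutive coefficients is [(4k + 1)/(4(k+1) + 1)] · 8·49/2 → 196.
Convergence for |w + 1| · 196 < 1, i.e. |w + 1| < 1/196. So R = 1/196.

R = 1/196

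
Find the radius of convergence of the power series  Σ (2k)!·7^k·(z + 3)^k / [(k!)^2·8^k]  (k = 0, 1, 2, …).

R = 2/7

Apply the ratio test: |a_{k+1}| / |a_k| = (2k+1)·(2k+2)/(k+1)² · 7/8, which tends to 7/2 as k → ∞.
Hence the series converges for |z + 3| < 1/(7/2) = 2/7, so the radius of convergence is 2/7.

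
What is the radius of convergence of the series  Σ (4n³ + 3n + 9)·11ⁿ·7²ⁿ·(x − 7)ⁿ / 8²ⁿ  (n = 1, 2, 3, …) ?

Apply the ratio test: |a_{n+1}| / |a_n| = [(4(n+1)³ + 3(n+1) + 9)/(4n³ + 3n + 9)] · 11·49/64, which tends to 539/64 as n → ∞.
Convergence for |x − 7| · 539/64 < 1, i.e. |x − 7| < 64/539. So R = 64/539.

R = 64/539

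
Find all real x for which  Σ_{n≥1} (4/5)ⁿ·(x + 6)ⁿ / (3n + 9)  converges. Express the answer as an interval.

[-29/4, -19/4)

By the ratio test, |a_{n+1}/a_n| = [(3n + 9)/(3(n+1) + 9)] · 4/5 → 4/5.
Thus R = 1/(4/5) = 5/4.
Check x = -19/4: comparison with the harmonic series Σ 1/n shows the series diverges.
Check x = -29/4: convergence follows from the alternating series test (terms decrease monotonically to 0).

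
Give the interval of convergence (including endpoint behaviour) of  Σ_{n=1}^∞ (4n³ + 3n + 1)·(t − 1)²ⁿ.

Ratio test: |a_{n+1}/a_n| = (4(n+1)³ + 3(n+1) + 1)/(4n³ + 3n + 1) → 1 as n → ∞.
Since the exponent of (t − 1) increases by 2 each term, convergence requires |t − 1|² < 1, hence R = 1.
When t = 2, the n-th term does not approach 0; divergence by the term test.
At t = 0: the terms have absolute value of order n³, which does not tend to 0, so the series diverges by the divergence test.

(0, 2)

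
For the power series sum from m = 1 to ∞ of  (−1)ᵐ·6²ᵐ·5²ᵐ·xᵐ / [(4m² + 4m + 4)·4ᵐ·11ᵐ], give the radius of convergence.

R = 11/225

Ratio test: |a_{m+1}/a_m| = [(4m² + 4m + 4)/(4(m+1)² + 4(m+1) + 4)] · 36·25/(4·11) → 225/11 as m → ∞.
Thus R = 1/(225/11) = 11/225.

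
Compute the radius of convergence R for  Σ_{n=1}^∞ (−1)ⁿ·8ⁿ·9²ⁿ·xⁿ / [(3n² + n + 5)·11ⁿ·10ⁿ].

Apply the ratio test: |a_{n+1}| / |a_n| = [(3n² + n + 5)/(3(n+1)² + (n+1) + 5)] · 8·81/(11·10), which tends to 324/55 as n → ∞.
Thus R = 1/(324/55) = 55/324.

R = 55/324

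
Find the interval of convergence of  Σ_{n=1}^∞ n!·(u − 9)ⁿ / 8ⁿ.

{9}

By the ratio test, |a_{n+1}/a_n| = (n+1) · 1/8 → ∞.
The ratio grows without bound, so the series diverges whenever (u − 9) ≠ 0; it converges only at u = 9. R = 0.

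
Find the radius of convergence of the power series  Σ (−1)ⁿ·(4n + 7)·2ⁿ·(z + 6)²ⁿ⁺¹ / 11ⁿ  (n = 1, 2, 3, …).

By the ratio test, |a_{n+1}/a_n| = [(4(n+1) + 7)/(4n + 7)] · 2/11 → 2/11.
Writing y = (z + 6)², the series in y has radius 11/2, so |z + 6| < √(11/2) and R = √22/2.

R = √22/2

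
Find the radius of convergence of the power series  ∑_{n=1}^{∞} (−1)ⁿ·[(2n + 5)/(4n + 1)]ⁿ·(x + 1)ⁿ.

R = 2

By the Cauchy root test, |a_n|^(1/n) = (2n + 5)/(4n + 1) → 1/2.
Thus R = 1/(1/2) = 2.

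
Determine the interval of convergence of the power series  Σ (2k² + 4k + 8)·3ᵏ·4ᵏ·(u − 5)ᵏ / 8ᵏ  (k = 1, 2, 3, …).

(13/3, 17/3)

By the ratio test, |a_{k+1}/a_k| = [(2(k+1)² + 4(k+1) + 8)/(2k² + 4k + 8)] · 3·4/8 → 3/2.
Thus R = 1/(3/2) = 2/3.
When u = 17/3, the k-th term does not approach 0; divergence by the term test.
At u = 13/3: the k-th term does not approach 0; divergence by the term test.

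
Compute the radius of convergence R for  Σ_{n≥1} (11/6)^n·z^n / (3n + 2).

Apply the ratio test: |a_{n+1}| / |a_n| = [(3n + 2)/(3(n+1) + 2)] · 11/6, which tends to 11/6 as n → ∞.
The series converges when 11/6 · |z| < 1, giving R = 6/11.

R = 6/11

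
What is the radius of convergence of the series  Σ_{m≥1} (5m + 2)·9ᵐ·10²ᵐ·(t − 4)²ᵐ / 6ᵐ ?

R = √6/30

Apply the ratio test: |a_{m+1}| / |a_m| = [(5(m+1) + 2)/(5m + 2)] · 9·100/6, which tends to 150 as m → ∞.
Since the exponent of (t − 4) increases by 2 each term, convergence requires |t − 4|² < 1/150, hence R = √6/30.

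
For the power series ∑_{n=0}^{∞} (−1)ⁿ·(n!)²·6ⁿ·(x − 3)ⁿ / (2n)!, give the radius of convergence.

The ratio of consecutive coefficients is (n+1)²/[(2n+1)·(2n+2)] · 6 → 3/2.
The series converges when 3/2 · |x − 3| < 1, giving R = 2/3.

R = 2/3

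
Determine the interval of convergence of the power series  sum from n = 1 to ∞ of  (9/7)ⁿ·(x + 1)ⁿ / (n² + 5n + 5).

Ratio test: |a_{n+1}/a_n| = [(n² + 5n + 5)/((n+1)² + 5(n+1) + 5)] · 9/7 → 9/7 as n → ∞.
The series converges when 9/7 · |x + 1| < 1, giving R = 7/9.
When x = -2/9, the terms are on the order of 1/n², so the series converges absolutely by comparison with the p-series (p = 2 > 1).
When x = -16/9, the series is dominated by a constant times Σ 1/n², which converges (p = 2 > 1).

[-16/9, -2/9]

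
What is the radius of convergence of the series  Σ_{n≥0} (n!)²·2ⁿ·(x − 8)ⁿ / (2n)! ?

R = 2

Ratio test: |a_{n+1}/a_n| = (n+1)²/[(2n+1)·(2n+2)] · 2 → 1/2 as n → ∞.
Convergence for |x − 8| · 1/2 < 1, i.e. |x − 8| < 2. So R = 2.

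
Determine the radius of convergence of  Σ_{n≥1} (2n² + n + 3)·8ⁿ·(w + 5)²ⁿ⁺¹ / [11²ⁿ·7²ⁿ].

By the ratio test, |a_{n+1}/a_n| = [(2(n+1)² + (n+1) + 3)/(2n² + n + 3)] · 8/(121·49) → 8/5929.
Writing y = (w + 5)², the series in y has radius 5929/8, so |w + 5| < √(5929/8) and R = 77√2/4.

R = 77√2/4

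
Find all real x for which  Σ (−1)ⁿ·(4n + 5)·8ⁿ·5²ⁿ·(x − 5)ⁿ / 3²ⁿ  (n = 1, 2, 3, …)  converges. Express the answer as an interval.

Apply the ratio test: |a_{n+1}| / |a_n| = [(4(n+1) + 5)/(4n + 5)] · 8·25/9, which tends to 200/9 as n → ∞.
Thus R = 1/(200/9) = 9/200.
Check x = 1009/200: the n-th term does not approach 0; divergence by the term test.
When x = 991/200, the terms do not tend to 0, so the series diverges.

(991/200, 1009/200)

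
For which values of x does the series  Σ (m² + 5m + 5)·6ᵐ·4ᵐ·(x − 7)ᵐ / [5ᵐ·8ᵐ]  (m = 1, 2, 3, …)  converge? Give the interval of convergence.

(16/3, 26/3)

Ratio test: |a_{m+1}/a_m| = [((m+1)² + 5(m+1) + 5)/(m² + 5m + 5)] · 6·4/(5·8) → 3/5 as m → ∞.
Convergence for |x − 7| · 3/5 < 1, i.e. |x − 7| < 5/3. So R = 5/3.
Check x = 26/3: the terms do not tend to 0, so the series diverges.
Check x = 16/3: the m-th term does not approach 0; divergence by the term test.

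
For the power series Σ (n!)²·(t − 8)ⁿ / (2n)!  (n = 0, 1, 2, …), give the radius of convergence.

R = 4

By the ratio test, |a_{n+1}/a_n| = (n+1)²/[(2n+1)·(2n+2)] → 1/4.
The series converges when 1/4 · |t − 8| < 1, giving R = 4.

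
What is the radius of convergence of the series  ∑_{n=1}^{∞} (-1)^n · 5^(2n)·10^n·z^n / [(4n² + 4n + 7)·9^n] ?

R = 9/250

Apply the ratio test: |a_{n+1}| / |a_n| = [(4n² + 4n + 7)/(4(n+1)² + 4(n+1) + 7)] · 25·10/9, which tends to 250/9 as n → ∞.
The series converges when 250/9 · |z| < 1, giving R = 9/250.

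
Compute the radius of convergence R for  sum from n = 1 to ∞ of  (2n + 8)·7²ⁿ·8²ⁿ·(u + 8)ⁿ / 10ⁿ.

R = 5/1568

Apply the ratio test: |a_{n+1}| / |a_n| = [(2(n+1) + 8)/(2n + 8)] · 49·64/10, which tends to 1568/5 as n → ∞.
Thus R = 1/(1568/5) = 5/1568.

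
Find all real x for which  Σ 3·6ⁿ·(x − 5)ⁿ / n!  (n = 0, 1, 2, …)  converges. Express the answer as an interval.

(−∞, ∞)

By the ratio test, |a_{n+1}/a_n| = 3/3 · 6 · 1/(n+1) → 0.
The limit is 0, so the series converges for all x; R = ∞.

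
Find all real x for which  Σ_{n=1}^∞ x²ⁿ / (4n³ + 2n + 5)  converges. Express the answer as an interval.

[-1, 1]

By the ratio test, |a_{n+1}/a_n| = (4n³ + 2n + 5)/(4(n+1)³ + 2(n+1) + 5) → 1.
Successive powers of x differ by 2, so the series converges when |x|² · 1 < 1, i.e. |x| < √(1) = 1. So R = 1.
Endpoint x = 1: the terms are on the order of 1/n³, so the series converges absolutely by comparison with the p-series (p = 3 > 1).
Check x = -1: the terms are on the order of 1/n³, so the series converges absolutely by comparison with the p-series (p = 3 > 1).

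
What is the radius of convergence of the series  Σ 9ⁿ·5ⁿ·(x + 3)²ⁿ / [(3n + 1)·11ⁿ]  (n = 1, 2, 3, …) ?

R = √55/15

By the ratio test, |a_{n+1}/a_n| = [(3n + 1)/(3(n+1) + 1)] · 9·5/11 → 45/11.
Writing y = (x + 3)², the series in y has radius 11/45, so |x + 3| < √(11/45) and R = √55/15.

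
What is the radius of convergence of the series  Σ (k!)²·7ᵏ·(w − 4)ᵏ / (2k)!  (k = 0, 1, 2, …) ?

The ratio of consecutive coefficients is (k+1)²/[(2k+1)·(2k+2)] · 7 → 7/4.
Hence the series converges for |w − 4| < 1/(7/4) = 4/7, so the radius of convergence is 4/7.

R = 4/7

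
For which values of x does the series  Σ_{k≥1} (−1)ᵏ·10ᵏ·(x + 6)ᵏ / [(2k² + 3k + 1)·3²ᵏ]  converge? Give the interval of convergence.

The ratio of consecutive coefficients is [(2k² + 3k + 1)/(2(k+1)² + 3(k+1) + 1)] · 10/9 → 10/9.
The series converges when 10/9 · |x + 6| < 1, giving R = 9/10.
Endpoint x = -51/10: the terms are on the order of 1/k², so the series converges absolutely by comparison with the p-series (p = 2 > 1).
At x = -69/10: the series is dominated by a constant times Σ 1/k², which converges (p = 2 > 1).

[-69/10, -51/10]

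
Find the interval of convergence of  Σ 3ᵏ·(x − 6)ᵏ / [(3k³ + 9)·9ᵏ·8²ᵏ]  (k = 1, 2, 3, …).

[-186, 198]

By the ratio test, |a_{k+1}/a_k| = [(3k³ + 9)/(3(k+1)³ + 9)] · 3/(9·64) → 1/192.
Thus R = 1/(1/192) = 192.
At x = 198: the series is dominated by a constant times Σ 1/k³, which converges (p = 3 > 1).
When x = -186, the series is dominated by a constant times Σ 1/k³, which converges (p = 3 > 1).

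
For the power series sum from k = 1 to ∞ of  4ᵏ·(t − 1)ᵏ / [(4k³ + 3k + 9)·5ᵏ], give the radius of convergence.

R = 5/4

Ratio test: |a_{k+1}/a_k| = [(4k³ + 3k + 9)/(4(k+1)³ + 3(k+1) + 9)] · 4/5 → 4/5 as k → ∞.
Thus R = 1/(4/5) = 5/4.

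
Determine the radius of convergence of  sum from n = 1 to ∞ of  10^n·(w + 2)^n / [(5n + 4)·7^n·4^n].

Apply the ratio test: |a_{n+1}| / |a_n| = [(5n + 4)/(5(n+1) + 4)] · 10/(7·4), which tends to 5/14 as n → ∞.
Thus R = 1/(5/14) = 14/5.

R = 14/5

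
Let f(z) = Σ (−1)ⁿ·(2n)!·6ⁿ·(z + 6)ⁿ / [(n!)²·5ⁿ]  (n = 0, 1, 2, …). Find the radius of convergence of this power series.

Ratio test: |a_{n+1}/a_n| = (2n+1)·(2n+2)/(n+1)² · 6/5 → 24/5 as n → ∞.
Thus R = 1/(24/5) = 5/24.

R = 5/24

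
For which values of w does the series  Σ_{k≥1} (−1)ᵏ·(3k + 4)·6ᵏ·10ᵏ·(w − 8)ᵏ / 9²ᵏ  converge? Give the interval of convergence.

The ratio of consecutive coefficients is [(3(k+1) + 4)/(3k + 4)] · 6·10/81 → 20/27.
Convergence for |w − 8| · 20/27 < 1, i.e. |w − 8| < 27/20. So R = 27/20.
Endpoint w = 187/20: the terms have absolute value of order k, which does not tend to 0, so the series diverges by the divergence test.
Endpoint w = 133/20: the k-th term does not approach 0; divergence by the term test.

(133/20, 187/20)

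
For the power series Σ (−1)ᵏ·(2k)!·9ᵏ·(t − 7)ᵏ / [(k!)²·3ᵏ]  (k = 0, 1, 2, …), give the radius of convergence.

R = 1/12

Ratio test: |a_{k+1}/a_k| = (2k+1)·(2k+2)/(k+1)² · 9/3 → 12 as k → ∞.
The series converges when 12 · |t − 7| < 1, giving R = 1/12.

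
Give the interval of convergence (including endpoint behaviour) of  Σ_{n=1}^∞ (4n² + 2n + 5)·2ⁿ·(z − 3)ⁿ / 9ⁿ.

(-3/2, 15/2)

The ratio of consecutive coefficients is [(4(n+1)² + 2(n+1) + 5)/(4n² + 2n + 5)] · 2/9 → 2/9.
The series converges when 2/9 · |z − 3| < 1, giving R = 9/2.
At z = 15/2: the n-th term does not approach 0; divergence by the term test.
Check z = -3/2: the terms do not tend to 0, so the series diverges.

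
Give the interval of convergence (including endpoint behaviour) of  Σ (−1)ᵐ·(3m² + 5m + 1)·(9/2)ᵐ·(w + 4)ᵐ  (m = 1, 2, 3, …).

(-38/9, -34/9)

Ratio test: |a_{m+1}/a_m| = [(3(m+1)² + 5(m+1) + 1)/(3m² + 5m + 1)] · 9/2 → 9/2 as m → ∞.
Convergence for |w + 4| · 9/2 < 1, i.e. |w + 4| < 2/9. So R = 2/9.
At w = -34/9: the terms do not tend to 0, so the series diverges.
Endpoint w = -38/9: the terms have absolute value of order m², which does not tend to 0, so the series diverges by the divergence test.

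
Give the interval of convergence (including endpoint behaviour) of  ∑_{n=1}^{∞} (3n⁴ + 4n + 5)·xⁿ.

By the ratio test, |a_{n+1}/a_n| = (3(n+1)⁴ + 4(n+1) + 5)/(3n⁴ + 4n + 5) → 1.
So the series converges when |x| < 1 and diverges when |x| > 1; R = 1.
At x = 1: the n-th term does not approach 0; divergence by the term test.
When x = -1, the n-th term does not approach 0; divergence by the term test.

(-1, 1)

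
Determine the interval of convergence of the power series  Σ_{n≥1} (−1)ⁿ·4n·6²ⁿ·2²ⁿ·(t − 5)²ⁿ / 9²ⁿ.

By the ratio test, |a_{n+1}/a_n| = [4(n+1)/4n] · 36·4/81 → 16/9.
Successive powers of (t − 5) differ by 2, so the series converges when |t − 5|² · 16/9 < 1, i.e. |t − 5| < √(9/16) = 3/4. So R = 3/4.
Endpoint t = 23/4: the terms do not tend to 0, so the series diverges.
Endpoint t = 17/4: the n-th term does not approach 0; divergence by the term test.

(17/4, 23/4)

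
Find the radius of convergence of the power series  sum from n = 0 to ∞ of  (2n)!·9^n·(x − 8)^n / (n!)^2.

Apply the ratio test: |a_{n+1}| / |a_n| = (2n+1)·(2n+2)/(n+1)² · 9, which tends to 36 as n → ∞.
The series converges when 36 · |x − 8| < 1, giving R = 1/36.

R = 1/36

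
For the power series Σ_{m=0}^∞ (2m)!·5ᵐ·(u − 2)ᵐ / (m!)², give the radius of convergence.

R = 1/20

By the ratio test, |a_{m+1}/a_m| = (2m+1)·(2m+2)/(m+1)² · 5 → 20.
Hence the series converges for |u − 2| < 1/(20) = 1/20, so the radius of convergence is 1/20.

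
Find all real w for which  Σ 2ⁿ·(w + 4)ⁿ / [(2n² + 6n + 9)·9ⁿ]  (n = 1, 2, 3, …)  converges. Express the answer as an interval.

Ratio test: |a_{n+1}/a_n| = [(2n² + 6n + 9)/(2(n+1)² + 6(n+1) + 9)] · 2/9 → 2/9 as n → ∞.
Convergence for |w + 4| · 2/9 < 1, i.e. |w + 4| < 9/2. So R = 9/2.
Check w = 1/2: the series is dominated by a constant times Σ 1/n², which converges (p = 2 > 1).
At w = -17/2: the series is dominated by a constant times Σ 1/n², which converges (p = 2 > 1).

[-17/2, 1/2]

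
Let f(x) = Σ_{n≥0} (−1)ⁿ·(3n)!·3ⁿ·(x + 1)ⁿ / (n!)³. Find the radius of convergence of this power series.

Apply the ratio test: |a_{n+1}| / |a_n| = (3n+1)·(3n+2)·(3n+3)/(n+1)³ · 3, which tends to 81 as n → ∞.
Convergence for |x + 1| · 81 < 1, i.e. |x + 1| < 1/81. So R = 1/81.

R = 1/81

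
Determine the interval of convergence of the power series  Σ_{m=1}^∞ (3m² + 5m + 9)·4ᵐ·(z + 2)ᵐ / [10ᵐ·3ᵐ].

(-19/2, 11/2)

Apply the ratio test: |a_{m+1}| / |a_m| = [(3(m+1)² + 5(m+1) + 9)/(3m² + 5m + 9)] · 4/(10·3), which tends to 2/15 as m → ∞.
The series converges when 2/15 · |z + 2| < 1, giving R = 15/2.
When z = 11/2, the m-th term does not approach 0; divergence by the term test.
At z = -19/2: the terms have absolute value of order m², which does not tend to 0, so the series diverges by the divergence test.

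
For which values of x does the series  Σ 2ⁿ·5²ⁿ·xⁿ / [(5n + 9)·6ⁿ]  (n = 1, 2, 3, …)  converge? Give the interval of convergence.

Apply the ratio test: |a_{n+1}| / |a_n| = [(5n + 9)/(5(n+1) + 9)] · 2·25/6, which tends to 25/3 as n → ∞.
The series converges when 25/3 · |x| < 1, giving R = 3/25.
Check x = 3/25: comparison with the harmonic series Σ 1/n shows the series diverges.
At x = -3/25: the terms alternate in sign and decrease monotonically to 0 in absolute value (size ~ c/n), so the alternating series test gives convergence.

[-3/25, 3/25)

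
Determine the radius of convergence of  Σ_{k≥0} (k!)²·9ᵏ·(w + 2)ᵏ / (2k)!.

Ratio test: |a_{k+1}/a_k| = (k+1)²/[(2k+1)·(2k+2)] · 9 → 9/4 as k → ∞.
The series converges when 9/4 · |w + 2| < 1, giving R = 4/9.

R = 4/9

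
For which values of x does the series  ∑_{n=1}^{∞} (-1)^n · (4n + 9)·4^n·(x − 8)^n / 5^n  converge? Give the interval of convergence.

Apply the ratio test: |a_{n+1}| / |a_n| = [(4(n+1) + 9)/(4n + 9)] · 4/5, which tends to 4/5 as n → ∞.
Thus R = 1/(4/5) = 5/4.
Check x = 37/4: the terms have absolute value of order n, which does not tend to 0, so the series diverges by the divergence test.
Check x = 27/4: the terms do not tend to 0, so the series diverges.

(27/4, 37/4)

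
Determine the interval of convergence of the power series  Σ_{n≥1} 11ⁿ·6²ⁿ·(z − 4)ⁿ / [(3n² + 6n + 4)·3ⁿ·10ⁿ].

[259/66, 269/66]

Apply the ratio test: |a_{n+1}| / |a_n| = [(3n² + 6n + 4)/(3(n+1)² + 6(n+1) + 4)] · 11·36/(3·10), which tends to 66/5 as n → ∞.
Hence the series converges for |z − 4| < 1/(66/5) = 5/66, so the radius of convergence is 5/66.
When z = 269/66, the terms are on the order of 1/n², so the series converges absolutely by comparison with the p-series (p = 2 > 1).
Check z = 259/66: the terms are on the order of 1/n², so the series converges absolutely by comparison with the p-series (p = 2 > 1).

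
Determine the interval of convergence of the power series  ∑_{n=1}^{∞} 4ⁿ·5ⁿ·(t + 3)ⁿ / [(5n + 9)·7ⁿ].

The ratio of consecutive coefficients is [(5n + 9)/(5(n+1) + 9)] · 4·5/7 → 20/7.
The series converges when 20/7 · |t + 3| < 1, giving R = 7/20.
At t = -53/20: comparison with the harmonic series Σ 1/n shows the series diverges.
Check t = -67/20: an alternating series whose terms decrease to 0 in absolute value, so it converges by the Leibniz criterion.

[-67/20, -53/20)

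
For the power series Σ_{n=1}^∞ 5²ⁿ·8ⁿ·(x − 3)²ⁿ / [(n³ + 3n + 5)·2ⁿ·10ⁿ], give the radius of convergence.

R = √10/10

The ratio of consecutive coefficients is [(n³ + 3n + 5)/((n+1)³ + 3(n+1) + 5)] · 25·8/(2·10) → 10.
Successive powers of (x − 3) differ by 2, so the series converges when |x − 3|² · 10 < 1, i.e. |x − 3| < √(1/10). So R = √10/10.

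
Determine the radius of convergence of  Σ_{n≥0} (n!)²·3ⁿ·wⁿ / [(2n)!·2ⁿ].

R = 8/3

By the ratio test, |a_{n+1}/a_n| = (n+1)²/[(2n+1)·(2n+2)] · 3/2 → 3/8.
Hence the series converges for |w| < 1/(3/8) = 8/3, so the radius of convergence is 8/3.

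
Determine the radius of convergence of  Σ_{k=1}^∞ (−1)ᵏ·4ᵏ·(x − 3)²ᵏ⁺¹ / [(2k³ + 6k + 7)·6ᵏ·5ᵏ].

The ratio of consecutive coefficients is [(2k³ + 6k + 7)/(2(k+1)³ + 6(k+1) + 7)] · 4/(6·5) → 2/15.
Writing y = (x − 3)², the series in y has radius 15/2, so |x − 3| < √(15/2) and R = √30/2.

R = √30/2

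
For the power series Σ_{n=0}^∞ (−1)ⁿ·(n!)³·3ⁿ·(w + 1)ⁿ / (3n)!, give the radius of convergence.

R = 9

Ratio test: |a_{n+1}/a_n| = (n+1)³/[(3n+1)·(3n+2)·(3n+3)] · 3 → 1/9 as n → ∞.
Convergence for |w + 1| · 1/9 < 1, i.e. |w + 1| < 9. So R = 9.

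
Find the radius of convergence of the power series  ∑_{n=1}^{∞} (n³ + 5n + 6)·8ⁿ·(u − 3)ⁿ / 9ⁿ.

R = 9/8

By the ratio test, |a_{n+1}/a_n| = [((n+1)³ + 5(n+1) + 6)/(n³ + 5n + 6)] · 8/9 → 8/9.
The series converges when 8/9 · |u − 3| < 1, giving R = 9/8.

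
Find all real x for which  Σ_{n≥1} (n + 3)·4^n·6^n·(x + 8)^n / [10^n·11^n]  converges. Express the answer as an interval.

Apply the ratio test: |a_{n+1}| / |a_n| = [((n+1) + 3)/(n + 3)] · 4·6/(10·11), which tends to 12/55 as n → ∞.
Thus R = 1/(12/55) = 55/12.
When x = -41/12, the terms have absolute value of order n, which does not tend to 0, so the series diverges by the divergence test.
Endpoint x = -151/12: the terms do not tend to 0, so the series diverges.

(-151/12, -41/12)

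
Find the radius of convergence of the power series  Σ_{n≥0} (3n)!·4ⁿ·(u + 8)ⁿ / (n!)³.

R = 1/108

Apply the ratio test: |a_{n+1}| / |a_n| = (3n+1)·(3n+2)·(3n+3)/(n+1)³ · 4, which tends to 108 as n → ∞.
Convergence for |u + 8| · 108 < 1, i.e. |u + 8| < 1/108. So R = 1/108.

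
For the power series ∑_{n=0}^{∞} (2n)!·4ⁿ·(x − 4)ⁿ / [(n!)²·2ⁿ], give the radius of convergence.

R = 1/8

Apply the ratio test: |a_{n+1}| / |a_n| = (2n+1)·(2n+2)/(n+1)² · 4/2, which tends to 8 as n → ∞.
The series converges when 8 · |x − 4| < 1, giving R = 1/8.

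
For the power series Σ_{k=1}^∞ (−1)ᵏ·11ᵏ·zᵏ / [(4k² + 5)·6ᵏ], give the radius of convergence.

Apply the ratio test: |a_{k+1}| / |a_k| = [(4k² + 5)/(4(k+1)² + 5)] · 11/6, which tends to 11/6 as k → ∞.
Hence the series converges for |z| < 1/(11/6) = 6/11, so the radius of convergence is 6/11.

R = 6/11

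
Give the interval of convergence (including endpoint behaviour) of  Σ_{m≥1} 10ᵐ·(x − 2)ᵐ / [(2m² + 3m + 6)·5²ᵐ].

By the ratio test, |a_{m+1}/a_m| = [(2m² + 3m + 6)/(2(m+1)² + 3(m+1) + 6)] · 10/25 → 2/5.
The series converges when 2/5 · |x − 2| < 1, giving R = 5/2.
Endpoint x = 9/2: the series is dominated by a constant times Σ 1/m², which converges (p = 2 > 1).
Check x = -1/2: the series is dominated by a constant times Σ 1/m², which converges (p = 2 > 1).

[-1/2, 9/2]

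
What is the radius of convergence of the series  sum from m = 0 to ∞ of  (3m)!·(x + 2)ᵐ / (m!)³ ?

Apply the ratio test: |a_{m+1}| / |a_m| = (3m+1)·(3m+2)·(3m+3)/(m+1)³, which tends to 27 as m → ∞.
Hence the series converges for |x + 2| < 1/(27) = 1/27, so the radius of convergence is 1/27.

R = 1/27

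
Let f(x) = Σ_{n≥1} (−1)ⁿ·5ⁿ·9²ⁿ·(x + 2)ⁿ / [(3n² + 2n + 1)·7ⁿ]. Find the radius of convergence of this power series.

R = 7/405

Ratio test: |a_{n+1}/a_n| = [(3n² + 2n + 1)/(3(n+1)² + 2(n+1) + 1)] · 5·81/7 → 405/7 as n → ∞.
The series converges when 405/7 · |x + 2| < 1, giving R = 7/405.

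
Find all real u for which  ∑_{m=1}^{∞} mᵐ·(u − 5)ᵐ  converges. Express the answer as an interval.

By the Cauchy root test, |a_m|^(1/m) = m → ∞.
The root grows without bound, so R = 0 (convergence only at u = 5).

{5}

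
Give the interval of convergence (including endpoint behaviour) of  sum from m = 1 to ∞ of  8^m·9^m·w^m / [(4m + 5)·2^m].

By the ratio test, |a_{m+1}/a_m| = [(4m + 5)/(4(m+1) + 5)] · 8·9/2 → 36.
Thus R = 1/(36) = 1/36.
Check w = 1/36: comparison with the harmonic series Σ 1/m shows the series diverges.
Endpoint w = -1/36: convergence follows from the alternating series test (terms decrease monotonically to 0).

[-1/36, 1/36)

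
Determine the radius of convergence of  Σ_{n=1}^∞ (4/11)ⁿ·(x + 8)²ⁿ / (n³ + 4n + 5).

R = √11/2

Ratio test: |a_{n+1}/a_n| = [(n³ + 4n + 5)/((n+1)³ + 4(n+1) + 5)] · 4/11 → 4/11 as n → ∞.
Writing y = (x + 8)², the series in y has radius 11/4, so |x + 8| < √(11/4) and R = √11/2.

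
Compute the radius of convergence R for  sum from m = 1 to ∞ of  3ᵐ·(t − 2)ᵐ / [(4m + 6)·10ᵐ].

Apply the ratio test: |a_{m+1}| / |a_m| = [(4m + 6)/(4(m+1) + 6)] · 3/10, which tends to 3/10 as m → ∞.
Thus R = 1/(3/10) = 10/3.

R = 10/3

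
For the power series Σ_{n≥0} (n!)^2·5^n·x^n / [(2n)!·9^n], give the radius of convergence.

R = 36/5

Apply the ratio test: |a_{n+1}| / |a_n| = (n+1)²/[(2n+1)·(2n+2)] · 5/9, which tends to 5/36 as n → ∞.
The series converges when 5/36 · |x| < 1, giving R = 36/5.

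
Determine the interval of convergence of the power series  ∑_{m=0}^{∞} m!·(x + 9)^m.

{-9}

The ratio of consecutive coefficients is (m+1) → ∞.
The terms grow without bound for any (x + 9) ≠ 0, so R = 0 (convergence only at x = -9).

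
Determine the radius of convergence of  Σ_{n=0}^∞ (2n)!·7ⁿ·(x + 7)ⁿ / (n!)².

R = 1/28

By the ratio test, |a_{n+1}/a_n| = (2n+1)·(2n+2)/(n+1)² · 7 → 28.
Convergence for |x + 7| · 28 < 1, i.e. |x + 7| < 1/28. So R = 1/28.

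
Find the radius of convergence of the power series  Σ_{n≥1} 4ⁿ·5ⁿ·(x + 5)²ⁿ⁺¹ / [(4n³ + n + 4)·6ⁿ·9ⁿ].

R = 3√30/10

The ratio of consecutive coefficients is [(4n³ + n + 4)/(4(n+1)³ + (n+1) + 4)] · 4·5/(6·9) → 10/27.
Writing y = (x + 5)², the series in y has radius 27/10, so |x + 5| < √(27/10) and R = 3√30/10.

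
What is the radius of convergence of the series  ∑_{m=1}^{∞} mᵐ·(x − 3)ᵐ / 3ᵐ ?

Root test: |a_m|^(1/m) = m/3 → ∞.
The root grows without bound, so R = 0 (convergence only at x = 3).

R = 0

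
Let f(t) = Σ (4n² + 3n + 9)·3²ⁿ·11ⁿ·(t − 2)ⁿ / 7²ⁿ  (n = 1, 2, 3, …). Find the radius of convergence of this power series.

R = 49/99

Apply the ratio test: |a_{n+1}| / |a_n| = [(4(n+1)² + 3(n+1) + 9)/(4n² + 3n + 9)] · 9·11/49, which tends to 99/49 as n → ∞.
Hence the series converges for |t − 2| < 1/(99/49) = 49/99, so the radius of convergence is 49/99.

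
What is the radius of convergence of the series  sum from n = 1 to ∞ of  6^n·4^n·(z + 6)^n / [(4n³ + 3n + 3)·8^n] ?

By the ratio test, |a_{n+1}/a_n| = [(4n³ + 3n + 3)/(4(n+1)³ + 3(n+1) + 3)] · 6·4/8 → 3.
Hence the series converges for |z + 6| < 1/(3) = 1/3, so the radius of convergence is 1/3.

R = 1/3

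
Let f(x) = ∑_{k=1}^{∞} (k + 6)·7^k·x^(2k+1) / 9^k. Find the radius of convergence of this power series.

R = 3√7/7

Ratio test: |a_{k+1}/a_k| = [((k+1) + 6)/(k + 6)] · 7/9 → 7/9 as k → ∞.
Since the exponent of x increases by 2 each term, convergence requires |x|² < 9/7, hence R = 3√7/7.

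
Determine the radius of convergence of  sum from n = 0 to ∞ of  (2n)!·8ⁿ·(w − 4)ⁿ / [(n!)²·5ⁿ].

R = 5/32

The ratio of consecutive coefficients is (2n+1)·(2n+2)/(n+1)² · 8/5 → 32/5.
Hence the series converges for |w − 4| < 1/(32/5) = 5/32, so the radius of convergence is 5/32.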